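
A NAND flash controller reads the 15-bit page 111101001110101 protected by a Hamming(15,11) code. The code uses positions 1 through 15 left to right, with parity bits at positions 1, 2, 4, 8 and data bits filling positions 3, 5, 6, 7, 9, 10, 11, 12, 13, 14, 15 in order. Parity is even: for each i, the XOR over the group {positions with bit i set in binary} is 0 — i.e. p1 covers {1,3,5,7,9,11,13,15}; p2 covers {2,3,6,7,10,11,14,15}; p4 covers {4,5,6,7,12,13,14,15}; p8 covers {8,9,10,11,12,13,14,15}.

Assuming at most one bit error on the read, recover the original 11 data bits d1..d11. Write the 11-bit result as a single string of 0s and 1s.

10101110101

s1 (pos 1,3,5,7,9,11,13,15): 1⊕1⊕0⊕0⊕1⊕1⊕1⊕1 = 0
s2 (pos 2,3,6,7,10,11,14,15): 1⊕1⊕1⊕0⊕1⊕1⊕0⊕1 = 0
s4 (pos 4,5,6,7,12,13,14,15): 1⊕0⊕1⊕0⊕0⊕1⊕0⊕1 = 0
s8 (pos 8,9,10,11,12,13,14,15): 0⊕1⊕1⊕1⊕0⊕1⊕0⊕1 = 1
Syndrome s8…s1 = 1000 → error at position 8.
Flip position 8: 111101001110101 → 111101011110101
Read data bits from positions 3,5,6,7,9,10,11,12,13,14,15: 10101110101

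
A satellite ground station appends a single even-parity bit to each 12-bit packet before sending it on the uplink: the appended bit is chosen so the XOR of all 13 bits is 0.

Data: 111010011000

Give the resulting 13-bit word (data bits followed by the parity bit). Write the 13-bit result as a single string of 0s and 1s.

XOR of the 12 data bits: 1⊕1⊕1⊕0⊕1⊕0⊕0⊕1⊕1⊕0⊕0⊕0 = 0
Parity bit = 0 (so all 13 bits XOR to 0).

1110100110000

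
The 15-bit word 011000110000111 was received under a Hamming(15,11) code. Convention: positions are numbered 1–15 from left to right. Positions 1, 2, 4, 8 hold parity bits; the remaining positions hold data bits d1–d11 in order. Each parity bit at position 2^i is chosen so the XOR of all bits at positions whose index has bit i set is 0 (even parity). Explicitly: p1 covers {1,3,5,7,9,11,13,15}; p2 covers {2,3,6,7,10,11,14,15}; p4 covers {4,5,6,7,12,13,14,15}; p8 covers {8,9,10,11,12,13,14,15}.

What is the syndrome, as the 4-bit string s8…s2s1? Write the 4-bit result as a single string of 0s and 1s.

0010

s1 (pos 1,3,5,7,9,11,13,15): 0⊕1⊕0⊕1⊕0⊕0⊕1⊕1 = 0
s2 (pos 2,3,6,7,10,11,14,15): 1⊕1⊕0⊕1⊕0⊕0⊕1⊕1 = 1
s4 (pos 4,5,6,7,12,13,14,15): 0⊕0⊕0⊕1⊕0⊕1⊕1⊕1 = 0
s8 (pos 8,9,10,11,12,13,14,15): 1⊕0⊕0⊕0⊕0⊕1⊕1⊕1 = 0
Syndrome s8…s1 = 0010 → error at position 2.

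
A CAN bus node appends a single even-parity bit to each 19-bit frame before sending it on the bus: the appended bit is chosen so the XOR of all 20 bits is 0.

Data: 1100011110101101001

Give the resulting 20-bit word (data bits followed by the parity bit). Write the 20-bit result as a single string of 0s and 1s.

11000111101011010011

XOR of the 19 data bits: 1⊕1⊕0⊕0⊕0⊕1⊕1⊕1⊕1⊕0⊕1⊕0⊕1⊕1⊕0⊕1⊕0⊕0⊕1 = 1
Parity bit = 1 (so all 20 bits XOR to 0).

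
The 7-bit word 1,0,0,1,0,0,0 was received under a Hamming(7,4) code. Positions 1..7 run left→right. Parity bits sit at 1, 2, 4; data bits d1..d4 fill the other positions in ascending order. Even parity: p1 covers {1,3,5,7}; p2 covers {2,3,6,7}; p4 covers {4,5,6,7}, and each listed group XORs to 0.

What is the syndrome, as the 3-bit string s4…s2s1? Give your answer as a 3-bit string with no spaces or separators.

s1 (pos 1,3,5,7): 1⊕0⊕0⊕0 = 1
s2 (pos 2,3,6,7): 0⊕0⊕0⊕0 = 0
s4 (pos 4,5,6,7): 1⊕0⊕0⊕0 = 1
Syndrome s4…s1 = 101 → error at position 5.

101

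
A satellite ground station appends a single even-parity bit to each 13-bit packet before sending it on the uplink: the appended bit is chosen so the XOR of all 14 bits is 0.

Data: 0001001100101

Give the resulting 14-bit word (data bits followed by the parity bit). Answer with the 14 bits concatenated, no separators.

00010011001011

XOR of the 13 data bits: 0⊕0⊕0⊕1⊕0⊕0⊕1⊕1⊕0⊕0⊕1⊕0⊕1 = 1
Parity bit = 1 (so all 14 bits XOR to 0).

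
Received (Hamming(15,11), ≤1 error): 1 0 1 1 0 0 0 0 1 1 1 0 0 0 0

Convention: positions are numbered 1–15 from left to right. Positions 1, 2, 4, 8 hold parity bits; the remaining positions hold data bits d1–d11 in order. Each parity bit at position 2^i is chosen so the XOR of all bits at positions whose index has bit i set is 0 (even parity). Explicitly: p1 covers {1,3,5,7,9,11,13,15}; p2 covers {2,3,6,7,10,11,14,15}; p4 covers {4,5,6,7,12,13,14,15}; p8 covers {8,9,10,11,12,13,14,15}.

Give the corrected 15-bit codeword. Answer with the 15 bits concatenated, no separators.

101100001110010

s1 (pos 1,3,5,7,9,11,13,15): 1⊕1⊕0⊕0⊕1⊕1⊕0⊕0 = 0
s2 (pos 2,3,6,7,10,11,14,15): 0⊕1⊕0⊕0⊕1⊕1⊕0⊕0 = 1
s4 (pos 4,5,6,7,12,13,14,15): 1⊕0⊕0⊕0⊕0⊕0⊕0⊕0 = 1
s8 (pos 8,9,10,11,12,13,14,15): 0⊕1⊕1⊕1⊕0⊕0⊕0⊕0 = 1
Syndrome s8…s1 = 1110 → error at position 14.
Flip position 14: 101100001110000 → 101100001110010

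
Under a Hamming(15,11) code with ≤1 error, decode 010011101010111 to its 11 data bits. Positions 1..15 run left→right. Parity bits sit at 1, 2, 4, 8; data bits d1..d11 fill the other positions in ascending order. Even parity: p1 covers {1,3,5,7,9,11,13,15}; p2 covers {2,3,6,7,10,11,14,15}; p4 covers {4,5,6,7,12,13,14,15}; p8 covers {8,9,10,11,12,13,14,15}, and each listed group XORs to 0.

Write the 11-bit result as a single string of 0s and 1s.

01111010111

s1 (pos 1,3,5,7,9,11,13,15): 0⊕0⊕1⊕1⊕1⊕1⊕1⊕1 = 0
s2 (pos 2,3,6,7,10,11,14,15): 1⊕0⊕1⊕1⊕0⊕1⊕1⊕1 = 0
s4 (pos 4,5,6,7,12,13,14,15): 0⊕1⊕1⊕1⊕0⊕1⊕1⊕1 = 0
s8 (pos 8,9,10,11,12,13,14,15): 0⊕1⊕0⊕1⊕0⊕1⊕1⊕1 = 1
Syndrome s8…s1 = 1000 → error at position 8.
Flip position 8: 010011101010111 → 010011111010111
Read data bits from positions 3,5,6,7,9,10,11,12,13,14,15: 01111010111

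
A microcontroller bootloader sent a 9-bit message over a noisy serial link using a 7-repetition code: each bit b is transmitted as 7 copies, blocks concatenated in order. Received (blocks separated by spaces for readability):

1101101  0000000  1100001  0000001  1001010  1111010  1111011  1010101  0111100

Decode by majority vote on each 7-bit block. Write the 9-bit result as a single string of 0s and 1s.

100001111

Block 1 (1101101): 5 ones → 1
Block 2 (0000000): 0 ones → 0
Block 3 (1100001): 3 ones → 0
Block 4 (0000001): 1 one → 0
Block 5 (1001010): 3 ones → 0
Block 6 (1111010): 5 ones → 1
Block 7 (1111011): 6 ones → 1
Block 8 (1010101): 4 ones → 1
Block 9 (0111100): 4 ones → 1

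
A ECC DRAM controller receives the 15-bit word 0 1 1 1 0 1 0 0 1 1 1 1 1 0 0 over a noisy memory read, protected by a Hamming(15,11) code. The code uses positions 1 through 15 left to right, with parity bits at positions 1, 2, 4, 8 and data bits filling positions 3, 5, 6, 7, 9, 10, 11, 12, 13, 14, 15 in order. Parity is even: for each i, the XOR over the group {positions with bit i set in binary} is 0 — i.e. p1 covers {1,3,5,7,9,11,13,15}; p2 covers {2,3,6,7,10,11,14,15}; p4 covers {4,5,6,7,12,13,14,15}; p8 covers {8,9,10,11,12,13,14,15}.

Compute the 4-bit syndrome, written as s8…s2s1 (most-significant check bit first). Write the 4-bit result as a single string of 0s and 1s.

1010

s1 (pos 1,3,5,7,9,11,13,15): 0⊕1⊕0⊕0⊕1⊕1⊕1⊕0 = 0
s2 (pos 2,3,6,7,10,11,14,15): 1⊕1⊕1⊕0⊕1⊕1⊕0⊕0 = 1
s4 (pos 4,5,6,7,12,13,14,15): 1⊕0⊕1⊕0⊕1⊕1⊕0⊕0 = 0
s8 (pos 8,9,10,11,12,13,14,15): 0⊕1⊕1⊕1⊕1⊕1⊕0⊕0 = 1
Syndrome s8…s1 = 1010 → error at position 10.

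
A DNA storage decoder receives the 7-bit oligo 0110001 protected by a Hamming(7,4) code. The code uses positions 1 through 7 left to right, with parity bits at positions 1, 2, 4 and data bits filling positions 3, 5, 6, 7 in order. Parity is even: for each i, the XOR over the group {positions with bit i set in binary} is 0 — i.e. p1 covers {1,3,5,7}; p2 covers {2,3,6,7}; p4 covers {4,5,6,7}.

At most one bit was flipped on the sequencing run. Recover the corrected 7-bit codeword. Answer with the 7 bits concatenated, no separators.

s1 (pos 1,3,5,7): 0⊕1⊕0⊕1 = 0
s2 (pos 2,3,6,7): 1⊕1⊕0⊕1 = 1
s4 (pos 4,5,6,7): 0⊕0⊕0⊕1 = 1
Syndrome s4…s1 = 110 → error at position 6.
Flip position 6: 0110001 → 0110011

0110011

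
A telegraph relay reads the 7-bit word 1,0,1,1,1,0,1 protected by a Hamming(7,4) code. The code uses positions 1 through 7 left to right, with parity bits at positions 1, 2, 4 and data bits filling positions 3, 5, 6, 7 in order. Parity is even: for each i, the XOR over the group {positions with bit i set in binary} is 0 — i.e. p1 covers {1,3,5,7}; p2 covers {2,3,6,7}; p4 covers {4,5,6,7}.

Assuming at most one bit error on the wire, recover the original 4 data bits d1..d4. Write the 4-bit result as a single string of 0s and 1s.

s1 (pos 1,3,5,7): 1⊕1⊕1⊕1 = 0
s2 (pos 2,3,6,7): 0⊕1⊕0⊕1 = 0
s4 (pos 4,5,6,7): 1⊕1⊕0⊕1 = 1
Syndrome s4…s1 = 100 → error at position 4.
Flip position 4: 1011101 → 1010101
Read data bits from positions 3,5,6,7: 1101

1101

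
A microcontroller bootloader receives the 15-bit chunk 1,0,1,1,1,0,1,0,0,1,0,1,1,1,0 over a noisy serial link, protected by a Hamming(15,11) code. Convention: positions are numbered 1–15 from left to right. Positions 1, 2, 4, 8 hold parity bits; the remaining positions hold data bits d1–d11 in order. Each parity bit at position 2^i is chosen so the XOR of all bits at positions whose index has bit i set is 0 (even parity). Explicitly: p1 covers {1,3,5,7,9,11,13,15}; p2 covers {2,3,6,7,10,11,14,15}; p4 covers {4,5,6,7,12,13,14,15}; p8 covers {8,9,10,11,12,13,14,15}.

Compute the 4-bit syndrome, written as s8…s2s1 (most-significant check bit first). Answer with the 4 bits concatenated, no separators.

0001

s1 (pos 1,3,5,7,9,11,13,15): 1⊕1⊕1⊕1⊕0⊕0⊕1⊕0 = 1
s2 (pos 2,3,6,7,10,11,14,15): 0⊕1⊕0⊕1⊕1⊕0⊕1⊕0 = 0
s4 (pos 4,5,6,7,12,13,14,15): 1⊕1⊕0⊕1⊕1⊕1⊕1⊕0 = 0
s8 (pos 8,9,10,11,12,13,14,15): 0⊕0⊕1⊕0⊕1⊕1⊕1⊕0 = 0
Syndrome s8…s1 = 0001 → error at position 1.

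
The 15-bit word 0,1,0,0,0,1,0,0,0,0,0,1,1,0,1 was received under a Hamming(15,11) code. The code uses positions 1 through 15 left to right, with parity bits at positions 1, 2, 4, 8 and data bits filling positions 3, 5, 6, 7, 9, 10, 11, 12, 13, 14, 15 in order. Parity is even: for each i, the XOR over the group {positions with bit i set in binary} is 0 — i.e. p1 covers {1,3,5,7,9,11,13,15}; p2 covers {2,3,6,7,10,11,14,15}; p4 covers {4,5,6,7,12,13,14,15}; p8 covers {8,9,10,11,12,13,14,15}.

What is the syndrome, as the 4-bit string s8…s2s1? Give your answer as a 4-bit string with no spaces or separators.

1010

s1 (pos 1,3,5,7,9,11,13,15): 0⊕0⊕0⊕0⊕0⊕0⊕1⊕1 = 0
s2 (pos 2,3,6,7,10,11,14,15): 1⊕0⊕1⊕0⊕0⊕0⊕0⊕1 = 1
s4 (pos 4,5,6,7,12,13,14,15): 0⊕0⊕1⊕0⊕1⊕1⊕0⊕1 = 0
s8 (pos 8,9,10,11,12,13,14,15): 0⊕0⊕0⊕0⊕1⊕1⊕0⊕1 = 1
Syndrome s8…s1 = 1010 → error at position 10.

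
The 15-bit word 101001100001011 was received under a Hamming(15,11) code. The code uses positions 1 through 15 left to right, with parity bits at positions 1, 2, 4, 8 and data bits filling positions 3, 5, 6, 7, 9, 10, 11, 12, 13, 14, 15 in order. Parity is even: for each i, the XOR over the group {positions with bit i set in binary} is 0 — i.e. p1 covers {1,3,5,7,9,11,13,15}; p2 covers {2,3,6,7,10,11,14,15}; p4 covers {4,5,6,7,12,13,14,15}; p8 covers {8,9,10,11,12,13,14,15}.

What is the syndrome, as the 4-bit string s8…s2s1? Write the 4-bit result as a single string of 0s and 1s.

s1 (pos 1,3,5,7,9,11,13,15): 1⊕1⊕0⊕1⊕0⊕0⊕0⊕1 = 0
s2 (pos 2,3,6,7,10,11,14,15): 0⊕1⊕1⊕1⊕0⊕0⊕1⊕1 = 1
s4 (pos 4,5,6,7,12,13,14,15): 0⊕0⊕1⊕1⊕1⊕0⊕1⊕1 = 1
s8 (pos 8,9,10,11,12,13,14,15): 0⊕0⊕0⊕0⊕1⊕0⊕1⊕1 = 1
Syndrome s8…s1 = 1110 → error at position 14.

1110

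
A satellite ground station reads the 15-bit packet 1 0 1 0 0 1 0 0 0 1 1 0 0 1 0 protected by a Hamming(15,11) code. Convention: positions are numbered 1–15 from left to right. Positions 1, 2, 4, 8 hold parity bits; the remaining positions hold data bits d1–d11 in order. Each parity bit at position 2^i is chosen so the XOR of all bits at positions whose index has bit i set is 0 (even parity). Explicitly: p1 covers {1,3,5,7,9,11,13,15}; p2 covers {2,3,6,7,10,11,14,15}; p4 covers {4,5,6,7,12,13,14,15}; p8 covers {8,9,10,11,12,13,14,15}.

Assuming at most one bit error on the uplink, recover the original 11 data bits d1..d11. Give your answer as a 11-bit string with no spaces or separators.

s1 (pos 1,3,5,7,9,11,13,15): 1⊕1⊕0⊕0⊕0⊕1⊕0⊕0 = 1
s2 (pos 2,3,6,7,10,11,14,15): 0⊕1⊕1⊕0⊕1⊕1⊕1⊕0 = 1
s4 (pos 4,5,6,7,12,13,14,15): 0⊕0⊕1⊕0⊕0⊕0⊕1⊕0 = 0
s8 (pos 8,9,10,11,12,13,14,15): 0⊕0⊕1⊕1⊕0⊕0⊕1⊕0 = 1
Syndrome s8…s1 = 1011 → error at position 11.
Flip position 11: 101001000110010 → 101001000100010
Read data bits from positions 3,5,6,7,9,10,11,12,13,14,15: 10100100010

10100100010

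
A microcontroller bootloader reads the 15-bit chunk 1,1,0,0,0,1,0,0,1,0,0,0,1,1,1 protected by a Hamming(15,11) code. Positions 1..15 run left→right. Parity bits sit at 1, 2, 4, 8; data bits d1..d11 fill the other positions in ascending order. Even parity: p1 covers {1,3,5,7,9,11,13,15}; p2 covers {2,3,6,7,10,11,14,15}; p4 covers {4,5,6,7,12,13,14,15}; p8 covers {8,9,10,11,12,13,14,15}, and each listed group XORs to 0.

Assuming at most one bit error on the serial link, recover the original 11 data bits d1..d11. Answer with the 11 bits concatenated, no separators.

00101000111

s1 (pos 1,3,5,7,9,11,13,15): 1⊕0⊕0⊕0⊕1⊕0⊕1⊕1 = 0
s2 (pos 2,3,6,7,10,11,14,15): 1⊕0⊕1⊕0⊕0⊕0⊕1⊕1 = 0
s4 (pos 4,5,6,7,12,13,14,15): 0⊕0⊕1⊕0⊕0⊕1⊕1⊕1 = 0
s8 (pos 8,9,10,11,12,13,14,15): 0⊕1⊕0⊕0⊕0⊕1⊕1⊕1 = 0
Syndrome s8…s1 = 0000 → no error.
Read data bits from positions 3,5,6,7,9,10,11,12,13,14,15: 00101000111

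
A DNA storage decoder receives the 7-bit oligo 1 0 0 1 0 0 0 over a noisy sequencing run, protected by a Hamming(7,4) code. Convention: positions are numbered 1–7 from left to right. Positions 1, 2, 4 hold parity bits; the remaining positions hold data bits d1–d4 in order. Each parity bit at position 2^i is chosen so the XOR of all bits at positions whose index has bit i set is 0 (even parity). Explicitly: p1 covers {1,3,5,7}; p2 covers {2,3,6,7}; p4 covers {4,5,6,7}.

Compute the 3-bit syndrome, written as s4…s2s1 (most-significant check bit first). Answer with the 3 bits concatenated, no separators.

s1 (pos 1,3,5,7): 1⊕0⊕0⊕0 = 1
s2 (pos 2,3,6,7): 0⊕0⊕0⊕0 = 0
s4 (pos 4,5,6,7): 1⊕0⊕0⊕0 = 1
Syndrome s4…s1 = 101 → error at position 5.

101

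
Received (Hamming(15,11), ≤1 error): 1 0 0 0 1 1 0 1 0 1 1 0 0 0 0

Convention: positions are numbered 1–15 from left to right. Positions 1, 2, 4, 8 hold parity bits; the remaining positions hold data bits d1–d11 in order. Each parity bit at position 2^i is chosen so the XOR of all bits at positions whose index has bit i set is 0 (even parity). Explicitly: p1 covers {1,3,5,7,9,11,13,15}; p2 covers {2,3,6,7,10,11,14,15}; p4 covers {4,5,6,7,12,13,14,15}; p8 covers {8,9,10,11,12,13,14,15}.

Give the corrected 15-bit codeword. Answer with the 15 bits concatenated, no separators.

s1 (pos 1,3,5,7,9,11,13,15): 1⊕0⊕1⊕0⊕0⊕1⊕0⊕0 = 1
s2 (pos 2,3,6,7,10,11,14,15): 0⊕0⊕1⊕0⊕1⊕1⊕0⊕0 = 1
s4 (pos 4,5,6,7,12,13,14,15): 0⊕1⊕1⊕0⊕0⊕0⊕0⊕0 = 0
s8 (pos 8,9,10,11,12,13,14,15): 1⊕0⊕1⊕1⊕0⊕0⊕0⊕0 = 1
Syndrome s8…s1 = 1011 → error at position 11.
Flip position 11: 100011010110000 → 100011010100000

100011010100000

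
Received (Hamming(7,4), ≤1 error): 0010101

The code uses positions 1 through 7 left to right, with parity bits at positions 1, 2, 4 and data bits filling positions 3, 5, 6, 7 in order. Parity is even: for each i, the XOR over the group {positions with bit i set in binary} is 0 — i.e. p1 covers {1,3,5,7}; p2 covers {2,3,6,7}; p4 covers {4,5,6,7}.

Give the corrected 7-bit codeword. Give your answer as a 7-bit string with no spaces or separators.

s1 (pos 1,3,5,7): 0⊕1⊕1⊕1 = 1
s2 (pos 2,3,6,7): 0⊕1⊕0⊕1 = 0
s4 (pos 4,5,6,7): 0⊕1⊕0⊕1 = 0
Syndrome s4…s1 = 001 → error at position 1.
Flip position 1: 0010101 → 1010101

1010101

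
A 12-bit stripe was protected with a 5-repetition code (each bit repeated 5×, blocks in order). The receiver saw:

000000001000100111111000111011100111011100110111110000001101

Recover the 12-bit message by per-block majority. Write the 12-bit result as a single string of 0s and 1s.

Block 1 (00000): 0 ones → 0
Block 2 (00010): 1 one → 0
Block 3 (00100): 1 one → 0
Block 4 (11111): 5 ones → 1
Block 5 (10001): 2 ones → 0
Block 6 (11011): 4 ones → 1
Block 7 (10011): 3 ones → 1
Block 8 (10111): 4 ones → 1
Block 9 (00110): 2 ones → 0
Block 10 (11111): 5 ones → 1
Block 11 (00000): 0 ones → 0
Block 12 (01101): 3 ones → 1

000101110101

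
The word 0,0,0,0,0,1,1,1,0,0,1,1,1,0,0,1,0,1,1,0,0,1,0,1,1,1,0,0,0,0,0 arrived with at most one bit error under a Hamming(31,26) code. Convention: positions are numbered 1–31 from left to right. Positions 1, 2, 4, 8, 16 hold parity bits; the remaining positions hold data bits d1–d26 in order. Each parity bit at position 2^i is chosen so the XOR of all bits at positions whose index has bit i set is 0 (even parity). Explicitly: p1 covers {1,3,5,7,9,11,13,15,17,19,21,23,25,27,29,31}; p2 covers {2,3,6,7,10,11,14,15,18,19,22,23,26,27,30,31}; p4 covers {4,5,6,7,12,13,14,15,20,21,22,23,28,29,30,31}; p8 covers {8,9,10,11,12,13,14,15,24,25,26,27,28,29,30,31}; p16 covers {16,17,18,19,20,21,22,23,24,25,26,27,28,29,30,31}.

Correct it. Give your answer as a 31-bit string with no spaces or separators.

s1 (pos 1,3,5,7,9,11,13,15,17,19,21,23,25,27,29,31): 0⊕0⊕0⊕1⊕0⊕1⊕1⊕0⊕0⊕1⊕0⊕0⊕1⊕0⊕0⊕0 = 1
s2 (pos 2,3,6,7,10,11,14,15,18,19,22,23,26,27,30,31): 0⊕0⊕1⊕1⊕0⊕1⊕0⊕0⊕1⊕1⊕1⊕0⊕1⊕0⊕0⊕0 = 1
s4 (pos 4,5,6,7,12,13,14,15,20,21,22,23,28,29,30,31): 0⊕0⊕1⊕1⊕1⊕1⊕0⊕0⊕0⊕0⊕1⊕0⊕0⊕0⊕0⊕0 = 1
s8 (pos 8,9,10,11,12,13,14,15,24,25,26,27,28,29,30,31): 1⊕0⊕0⊕1⊕1⊕1⊕0⊕0⊕1⊕1⊕1⊕0⊕0⊕0⊕0⊕0 = 1
s16 (pos 16,17,18,19,20,21,22,23,24,25,26,27,28,29,30,31): 1⊕0⊕1⊕1⊕0⊕0⊕1⊕0⊕1⊕1⊕1⊕0⊕0⊕0⊕0⊕0 = 1
Syndrome s16…s1 = 11111 → error at position 31.
Flip position 31: 0000011100111001011001011100000 → 0000011100111001011001011100001

0000011100111001011001011100001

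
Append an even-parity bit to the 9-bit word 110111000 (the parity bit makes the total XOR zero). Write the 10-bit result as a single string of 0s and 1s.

XOR of the 9 data bits: 1⊕1⊕0⊕1⊕1⊕1⊕0⊕0⊕0 = 1
Parity bit = 1 (so all 10 bits XOR to 0).

1101110001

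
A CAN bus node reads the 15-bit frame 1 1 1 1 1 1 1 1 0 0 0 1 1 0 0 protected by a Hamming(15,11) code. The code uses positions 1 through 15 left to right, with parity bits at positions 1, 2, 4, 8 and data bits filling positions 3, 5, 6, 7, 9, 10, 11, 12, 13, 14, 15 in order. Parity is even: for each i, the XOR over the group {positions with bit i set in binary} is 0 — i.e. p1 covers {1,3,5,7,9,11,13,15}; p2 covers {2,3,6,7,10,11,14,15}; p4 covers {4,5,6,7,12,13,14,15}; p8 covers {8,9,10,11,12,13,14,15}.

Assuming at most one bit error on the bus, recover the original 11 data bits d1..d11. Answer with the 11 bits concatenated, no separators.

11111001100

s1 (pos 1,3,5,7,9,11,13,15): 1⊕1⊕1⊕1⊕0⊕0⊕1⊕0 = 1
s2 (pos 2,3,6,7,10,11,14,15): 1⊕1⊕1⊕1⊕0⊕0⊕0⊕0 = 0
s4 (pos 4,5,6,7,12,13,14,15): 1⊕1⊕1⊕1⊕1⊕1⊕0⊕0 = 0
s8 (pos 8,9,10,11,12,13,14,15): 1⊕0⊕0⊕0⊕1⊕1⊕0⊕0 = 1
Syndrome s8…s1 = 1001 → error at position 9.
Flip position 9: 111111110001100 → 111111111001100
Read data bits from positions 3,5,6,7,9,10,11,12,13,14,15: 11111001100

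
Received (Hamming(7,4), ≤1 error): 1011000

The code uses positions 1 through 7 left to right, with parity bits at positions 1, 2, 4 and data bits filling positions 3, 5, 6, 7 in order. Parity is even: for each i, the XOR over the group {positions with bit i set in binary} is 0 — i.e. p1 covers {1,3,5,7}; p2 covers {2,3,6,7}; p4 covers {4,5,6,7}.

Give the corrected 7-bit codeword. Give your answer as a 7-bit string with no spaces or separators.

s1 (pos 1,3,5,7): 1⊕1⊕0⊕0 = 0
s2 (pos 2,3,6,7): 0⊕1⊕0⊕0 = 1
s4 (pos 4,5,6,7): 1⊕0⊕0⊕0 = 1
Syndrome s4…s1 = 110 → error at position 6.
Flip position 6: 1011000 → 1011010

1011010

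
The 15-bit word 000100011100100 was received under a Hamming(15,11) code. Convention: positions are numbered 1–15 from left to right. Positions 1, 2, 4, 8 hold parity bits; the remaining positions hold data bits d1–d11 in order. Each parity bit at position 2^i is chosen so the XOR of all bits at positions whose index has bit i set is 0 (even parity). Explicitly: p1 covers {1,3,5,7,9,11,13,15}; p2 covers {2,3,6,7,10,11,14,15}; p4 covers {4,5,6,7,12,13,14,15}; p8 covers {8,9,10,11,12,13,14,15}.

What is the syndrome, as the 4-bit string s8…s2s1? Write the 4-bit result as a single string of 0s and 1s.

0010

s1 (pos 1,3,5,7,9,11,13,15): 0⊕0⊕0⊕0⊕1⊕0⊕1⊕0 = 0
s2 (pos 2,3,6,7,10,11,14,15): 0⊕0⊕0⊕0⊕1⊕0⊕0⊕0 = 1
s4 (pos 4,5,6,7,12,13,14,15): 1⊕0⊕0⊕0⊕0⊕1⊕0⊕0 = 0
s8 (pos 8,9,10,11,12,13,14,15): 1⊕1⊕1⊕0⊕0⊕1⊕0⊕0 = 0
Syndrome s8…s1 = 0010 → error at position 2.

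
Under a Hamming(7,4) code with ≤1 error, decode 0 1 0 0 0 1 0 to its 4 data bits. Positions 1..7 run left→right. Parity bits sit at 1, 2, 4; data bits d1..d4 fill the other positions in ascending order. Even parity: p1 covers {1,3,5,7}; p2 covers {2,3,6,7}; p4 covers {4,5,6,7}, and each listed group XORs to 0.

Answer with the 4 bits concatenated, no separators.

0010

s1 (pos 1,3,5,7): 0⊕0⊕0⊕0 = 0
s2 (pos 2,3,6,7): 1⊕0⊕1⊕0 = 0
s4 (pos 4,5,6,7): 0⊕0⊕1⊕0 = 1
Syndrome s4…s1 = 100 → error at position 4.
Flip position 4: 0100010 → 0101010
Read data bits from positions 3,5,6,7: 0010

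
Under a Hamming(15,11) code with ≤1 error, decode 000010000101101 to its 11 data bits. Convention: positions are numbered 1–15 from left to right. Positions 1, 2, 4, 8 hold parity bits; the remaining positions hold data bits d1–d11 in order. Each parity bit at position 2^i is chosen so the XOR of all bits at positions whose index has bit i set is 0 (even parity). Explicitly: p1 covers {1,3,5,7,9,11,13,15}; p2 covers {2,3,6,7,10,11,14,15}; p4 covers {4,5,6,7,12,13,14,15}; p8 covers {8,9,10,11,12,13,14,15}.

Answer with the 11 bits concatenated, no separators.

s1 (pos 1,3,5,7,9,11,13,15): 0⊕0⊕1⊕0⊕0⊕0⊕1⊕1 = 1
s2 (pos 2,3,6,7,10,11,14,15): 0⊕0⊕0⊕0⊕1⊕0⊕0⊕1 = 0
s4 (pos 4,5,6,7,12,13,14,15): 0⊕1⊕0⊕0⊕1⊕1⊕0⊕1 = 0
s8 (pos 8,9,10,11,12,13,14,15): 0⊕0⊕1⊕0⊕1⊕1⊕0⊕1 = 0
Syndrome s8…s1 = 0001 → error at position 1.
Flip position 1: 000010000101101 → 100010000101101
Read data bits from positions 3,5,6,7,9,10,11,12,13,14,15: 01000101101

01000101101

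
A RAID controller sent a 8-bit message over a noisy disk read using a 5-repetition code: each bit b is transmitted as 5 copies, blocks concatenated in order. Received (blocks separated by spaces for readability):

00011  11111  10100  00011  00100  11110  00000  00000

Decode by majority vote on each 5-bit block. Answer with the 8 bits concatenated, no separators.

01000100

Block 1 (00011): 2 ones → 0
Block 2 (11111): 5 ones → 1
Block 3 (10100): 2 ones → 0
Block 4 (00011): 2 ones → 0
Block 5 (00100): 1 one → 0
Block 6 (11110): 4 ones → 1
Block 7 (00000): 0 ones → 0
Block 8 (00000): 0 ones → 0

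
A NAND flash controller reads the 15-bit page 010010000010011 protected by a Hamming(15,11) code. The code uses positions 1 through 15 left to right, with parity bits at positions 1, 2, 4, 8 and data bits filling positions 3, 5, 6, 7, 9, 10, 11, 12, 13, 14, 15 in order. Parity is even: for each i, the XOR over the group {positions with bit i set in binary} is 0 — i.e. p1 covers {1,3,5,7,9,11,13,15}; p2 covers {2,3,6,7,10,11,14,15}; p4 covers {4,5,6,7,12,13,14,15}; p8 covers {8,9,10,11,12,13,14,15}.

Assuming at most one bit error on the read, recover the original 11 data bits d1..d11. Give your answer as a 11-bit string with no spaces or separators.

s1 (pos 1,3,5,7,9,11,13,15): 0⊕0⊕1⊕0⊕0⊕1⊕0⊕1 = 1
s2 (pos 2,3,6,7,10,11,14,15): 1⊕0⊕0⊕0⊕0⊕1⊕1⊕1 = 0
s4 (pos 4,5,6,7,12,13,14,15): 0⊕1⊕0⊕0⊕0⊕0⊕1⊕1 = 1
s8 (pos 8,9,10,11,12,13,14,15): 0⊕0⊕0⊕1⊕0⊕0⊕1⊕1 = 1
Syndrome s8…s1 = 1101 → error at position 13.
Flip position 13: 010010000010011 → 010010000010111
Read data bits from positions 3,5,6,7,9,10,11,12,13,14,15: 01000010111

01000010111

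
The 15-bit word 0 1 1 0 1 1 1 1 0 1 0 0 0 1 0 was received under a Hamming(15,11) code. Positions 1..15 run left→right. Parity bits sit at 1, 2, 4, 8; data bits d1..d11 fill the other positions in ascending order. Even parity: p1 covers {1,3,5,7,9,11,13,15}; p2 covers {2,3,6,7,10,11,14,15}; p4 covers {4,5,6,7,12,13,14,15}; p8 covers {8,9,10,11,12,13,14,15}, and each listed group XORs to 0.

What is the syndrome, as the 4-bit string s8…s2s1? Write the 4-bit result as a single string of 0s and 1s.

1001

s1 (pos 1,3,5,7,9,11,13,15): 0⊕1⊕1⊕1⊕0⊕0⊕0⊕0 = 1
s2 (pos 2,3,6,7,10,11,14,15): 1⊕1⊕1⊕1⊕1⊕0⊕1⊕0 = 0
s4 (pos 4,5,6,7,12,13,14,15): 0⊕1⊕1⊕1⊕0⊕0⊕1⊕0 = 0
s8 (pos 8,9,10,11,12,13,14,15): 1⊕0⊕1⊕0⊕0⊕0⊕1⊕0 = 1
Syndrome s8…s1 = 1001 → error at position 9.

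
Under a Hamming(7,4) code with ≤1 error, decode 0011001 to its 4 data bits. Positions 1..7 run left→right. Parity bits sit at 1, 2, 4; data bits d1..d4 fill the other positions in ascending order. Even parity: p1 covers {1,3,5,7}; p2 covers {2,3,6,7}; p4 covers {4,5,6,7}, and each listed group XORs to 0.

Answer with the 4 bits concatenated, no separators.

1001

s1 (pos 1,3,5,7): 0⊕1⊕0⊕1 = 0
s2 (pos 2,3,6,7): 0⊕1⊕0⊕1 = 0
s4 (pos 4,5,6,7): 1⊕0⊕0⊕1 = 0
Syndrome s4…s1 = 000 → no error.
Read data bits from positions 3,5,6,7: 1001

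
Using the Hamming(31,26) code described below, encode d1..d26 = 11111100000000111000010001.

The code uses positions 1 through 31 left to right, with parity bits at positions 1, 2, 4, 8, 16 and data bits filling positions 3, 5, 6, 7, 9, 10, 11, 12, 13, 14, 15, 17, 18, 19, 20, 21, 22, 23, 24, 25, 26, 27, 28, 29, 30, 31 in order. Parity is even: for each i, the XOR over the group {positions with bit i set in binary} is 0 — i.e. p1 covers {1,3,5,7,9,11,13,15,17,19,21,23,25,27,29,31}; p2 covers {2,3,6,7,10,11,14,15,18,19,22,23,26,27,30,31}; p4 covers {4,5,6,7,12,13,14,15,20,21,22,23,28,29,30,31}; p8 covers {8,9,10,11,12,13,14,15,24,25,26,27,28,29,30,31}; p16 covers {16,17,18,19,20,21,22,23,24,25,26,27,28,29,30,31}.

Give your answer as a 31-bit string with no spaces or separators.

1111111011000001000111000010001

Place data at non-parity positions: p1 p2 1 p4 1 1 1 p8 1 1 0 0 0 0 0 p16 0 0 0 1 1 1 0 0 0 0 1 0 0 0 1
p1 (pos 1,3,5,7,9,11,13,15,17,19,21,23,25,27,29,31): XOR of data positions = 1⊕1⊕1⊕1⊕0⊕0⊕0⊕0⊕0⊕1⊕0⊕0⊕1⊕0⊕1 = 1
p2 (pos 2,3,6,7,10,11,14,15,18,19,22,23,26,27,30,31): XOR of data positions = 1⊕1⊕1⊕1⊕0⊕0⊕0⊕0⊕0⊕1⊕0⊕0⊕1⊕0⊕1 = 1
p4 (pos 4,5,6,7,12,13,14,15,20,21,22,23,28,29,30,31): XOR of data positions = 1⊕1⊕1⊕0⊕0⊕0⊕0⊕1⊕1⊕1⊕0⊕0⊕0⊕0⊕1 = 1
p8 (pos 8,9,10,11,12,13,14,15,24,25,26,27,28,29,30,31): XOR of data positions = 1⊕1⊕0⊕0⊕0⊕0⊕0⊕0⊕0⊕0⊕1⊕0⊕0⊕0⊕1 = 0
p16 (pos 16,17,18,19,20,21,22,23,24,25,26,27,28,29,30,31): XOR of data positions = 0⊕0⊕0⊕1⊕1⊕1⊕0⊕0⊕0⊕0⊕1⊕0⊕0⊕0⊕1 = 1
Codeword: 1111111011000001000111000010001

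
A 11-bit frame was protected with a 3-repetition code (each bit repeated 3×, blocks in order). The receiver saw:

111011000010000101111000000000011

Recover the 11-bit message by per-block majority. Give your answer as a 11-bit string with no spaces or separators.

11000110001

Block 1 (111): 3 ones → 1
Block 2 (011): 2 ones → 1
Block 3 (000): 0 ones → 0
Block 4 (010): 1 one → 0
Block 5 (000): 0 ones → 0
Block 6 (101): 2 ones → 1
Block 7 (111): 3 ones → 1
Block 8 (000): 0 ones → 0
Block 9 (000): 0 ones → 0
Block 10 (000): 0 ones → 0
Block 11 (011): 2 ones → 1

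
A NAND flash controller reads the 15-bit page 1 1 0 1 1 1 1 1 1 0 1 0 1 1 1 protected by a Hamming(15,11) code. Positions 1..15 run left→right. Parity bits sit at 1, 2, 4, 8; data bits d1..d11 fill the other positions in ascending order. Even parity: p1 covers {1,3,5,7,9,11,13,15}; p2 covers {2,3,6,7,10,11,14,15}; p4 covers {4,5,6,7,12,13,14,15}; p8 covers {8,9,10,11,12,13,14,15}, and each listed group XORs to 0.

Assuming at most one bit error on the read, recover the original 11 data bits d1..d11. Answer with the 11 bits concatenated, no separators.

s1 (pos 1,3,5,7,9,11,13,15): 1⊕0⊕1⊕1⊕1⊕1⊕1⊕1 = 1
s2 (pos 2,3,6,7,10,11,14,15): 1⊕0⊕1⊕1⊕0⊕1⊕1⊕1 = 0
s4 (pos 4,5,6,7,12,13,14,15): 1⊕1⊕1⊕1⊕0⊕1⊕1⊕1 = 1
s8 (pos 8,9,10,11,12,13,14,15): 1⊕1⊕0⊕1⊕0⊕1⊕1⊕1 = 0
Syndrome s8…s1 = 0101 → error at position 5.
Flip position 5: 110111111010111 → 110101111010111
Read data bits from positions 3,5,6,7,9,10,11,12,13,14,15: 00111010111

00111010111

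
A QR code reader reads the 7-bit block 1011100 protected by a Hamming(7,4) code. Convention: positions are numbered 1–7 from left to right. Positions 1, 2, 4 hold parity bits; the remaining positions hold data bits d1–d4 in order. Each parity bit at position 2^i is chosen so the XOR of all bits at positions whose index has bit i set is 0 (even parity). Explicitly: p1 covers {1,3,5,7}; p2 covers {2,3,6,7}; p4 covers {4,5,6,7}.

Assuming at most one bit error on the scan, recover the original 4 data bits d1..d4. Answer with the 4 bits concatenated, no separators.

s1 (pos 1,3,5,7): 1⊕1⊕1⊕0 = 1
s2 (pos 2,3,6,7): 0⊕1⊕0⊕0 = 1
s4 (pos 4,5,6,7): 1⊕1⊕0⊕0 = 0
Syndrome s4…s1 = 011 → error at position 3.
Flip position 3: 1011100 → 1001100
Read data bits from positions 3,5,6,7: 0100

0100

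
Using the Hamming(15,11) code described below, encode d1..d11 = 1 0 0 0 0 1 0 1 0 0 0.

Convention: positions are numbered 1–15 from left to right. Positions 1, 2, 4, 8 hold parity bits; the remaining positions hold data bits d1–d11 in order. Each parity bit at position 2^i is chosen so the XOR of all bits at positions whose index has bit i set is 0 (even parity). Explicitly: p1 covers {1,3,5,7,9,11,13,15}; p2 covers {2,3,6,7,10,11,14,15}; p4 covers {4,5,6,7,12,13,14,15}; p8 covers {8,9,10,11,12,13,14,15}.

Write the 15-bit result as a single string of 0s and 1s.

Place data at non-parity positions: p1 p2 1 p4 0 0 0 p8 0 1 0 1 0 0 0
p1 (pos 1,3,5,7,9,11,13,15): XOR of data positions = 1⊕0⊕0⊕0⊕0⊕0⊕0 = 1
p2 (pos 2,3,6,7,10,11,14,15): XOR of data positions = 1⊕0⊕0⊕1⊕0⊕0⊕0 = 0
p4 (pos 4,5,6,7,12,13,14,15): XOR of data positions = 0⊕0⊕0⊕1⊕0⊕0⊕0 = 1
p8 (pos 8,9,10,11,12,13,14,15): XOR of data positions = 0⊕1⊕0⊕1⊕0⊕0⊕0 = 0
Codeword: 101100000101000

101100000101000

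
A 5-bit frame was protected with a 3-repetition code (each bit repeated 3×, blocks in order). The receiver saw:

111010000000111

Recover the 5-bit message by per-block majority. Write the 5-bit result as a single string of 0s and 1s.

10001

Block 1 (111): 3 ones → 1
Block 2 (010): 1 one → 0
Block 3 (000): 0 ones → 0
Block 4 (000): 0 ones → 0
Block 5 (111): 3 ones → 1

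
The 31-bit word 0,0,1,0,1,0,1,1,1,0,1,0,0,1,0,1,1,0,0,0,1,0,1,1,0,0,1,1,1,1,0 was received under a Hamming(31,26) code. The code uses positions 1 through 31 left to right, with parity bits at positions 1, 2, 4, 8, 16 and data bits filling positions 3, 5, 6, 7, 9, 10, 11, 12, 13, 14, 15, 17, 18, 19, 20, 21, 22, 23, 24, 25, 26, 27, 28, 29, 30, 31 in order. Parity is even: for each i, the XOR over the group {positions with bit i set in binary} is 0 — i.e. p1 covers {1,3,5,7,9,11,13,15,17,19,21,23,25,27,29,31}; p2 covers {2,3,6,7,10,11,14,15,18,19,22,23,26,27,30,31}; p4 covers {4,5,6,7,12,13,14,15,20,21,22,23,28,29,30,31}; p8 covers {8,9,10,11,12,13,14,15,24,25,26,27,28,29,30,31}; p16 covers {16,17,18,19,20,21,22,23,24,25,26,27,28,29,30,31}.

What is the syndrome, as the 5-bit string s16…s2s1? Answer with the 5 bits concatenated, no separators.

s1 (pos 1,3,5,7,9,11,13,15,17,19,21,23,25,27,29,31): 0⊕1⊕1⊕1⊕1⊕1⊕0⊕0⊕1⊕0⊕1⊕1⊕0⊕1⊕1⊕0 = 0
s2 (pos 2,3,6,7,10,11,14,15,18,19,22,23,26,27,30,31): 0⊕1⊕0⊕1⊕0⊕1⊕1⊕0⊕0⊕0⊕0⊕1⊕0⊕1⊕1⊕0 = 1
s4 (pos 4,5,6,7,12,13,14,15,20,21,22,23,28,29,30,31): 0⊕1⊕0⊕1⊕0⊕0⊕1⊕0⊕0⊕1⊕0⊕1⊕1⊕1⊕1⊕0 = 0
s8 (pos 8,9,10,11,12,13,14,15,24,25,26,27,28,29,30,31): 1⊕1⊕0⊕1⊕0⊕0⊕1⊕0⊕1⊕0⊕0⊕1⊕1⊕1⊕1⊕0 = 1
s16 (pos 16,17,18,19,20,21,22,23,24,25,26,27,28,29,30,31): 1⊕1⊕0⊕0⊕0⊕1⊕0⊕1⊕1⊕0⊕0⊕1⊕1⊕1⊕1⊕0 = 1
Syndrome s16…s1 = 11010 → error at position 26.

11010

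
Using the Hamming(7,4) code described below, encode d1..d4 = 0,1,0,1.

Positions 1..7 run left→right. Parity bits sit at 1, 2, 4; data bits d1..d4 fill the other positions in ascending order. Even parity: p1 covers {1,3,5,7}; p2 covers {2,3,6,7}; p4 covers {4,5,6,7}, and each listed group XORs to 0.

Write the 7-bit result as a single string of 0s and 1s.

Place data at non-parity positions: p1 p2 0 p4 1 0 1
p1 (pos 1,3,5,7): XOR of data positions = 0⊕1⊕1 = 0
p2 (pos 2,3,6,7): XOR of data positions = 0⊕0⊕1 = 1
p4 (pos 4,5,6,7): XOR of data positions = 1⊕0⊕1 = 0
Codeword: 0100101

0100101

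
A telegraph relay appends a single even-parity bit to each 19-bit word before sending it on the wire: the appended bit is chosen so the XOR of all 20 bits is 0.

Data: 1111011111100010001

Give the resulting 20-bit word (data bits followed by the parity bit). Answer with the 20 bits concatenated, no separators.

XOR of the 19 data bits: 1⊕1⊕1⊕1⊕0⊕1⊕1⊕1⊕1⊕1⊕1⊕0⊕0⊕0⊕1⊕0⊕0⊕0⊕1 = 0
Parity bit = 0 (so all 20 bits XOR to 0).

11110111111000100010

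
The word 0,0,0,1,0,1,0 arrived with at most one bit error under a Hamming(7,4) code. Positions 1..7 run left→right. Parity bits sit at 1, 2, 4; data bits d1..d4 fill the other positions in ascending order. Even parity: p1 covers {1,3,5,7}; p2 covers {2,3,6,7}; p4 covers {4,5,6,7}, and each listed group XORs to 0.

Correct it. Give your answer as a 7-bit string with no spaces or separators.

0101010

s1 (pos 1,3,5,7): 0⊕0⊕0⊕0 = 0
s2 (pos 2,3,6,7): 0⊕0⊕1⊕0 = 1
s4 (pos 4,5,6,7): 1⊕0⊕1⊕0 = 0
Syndrome s4…s1 = 010 → error at position 2.
Flip position 2: 0001010 → 0101010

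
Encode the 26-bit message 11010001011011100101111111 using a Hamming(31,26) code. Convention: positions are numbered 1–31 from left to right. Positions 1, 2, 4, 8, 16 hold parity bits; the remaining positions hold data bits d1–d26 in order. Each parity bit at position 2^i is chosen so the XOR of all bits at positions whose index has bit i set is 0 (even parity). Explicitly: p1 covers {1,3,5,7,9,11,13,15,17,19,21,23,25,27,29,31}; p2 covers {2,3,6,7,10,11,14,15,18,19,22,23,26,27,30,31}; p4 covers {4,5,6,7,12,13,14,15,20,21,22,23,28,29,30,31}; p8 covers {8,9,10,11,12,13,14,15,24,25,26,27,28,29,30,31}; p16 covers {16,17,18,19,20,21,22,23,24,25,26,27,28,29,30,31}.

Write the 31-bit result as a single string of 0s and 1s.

Place data at non-parity positions: p1 p2 1 p4 1 0 1 p8 0 0 0 1 0 1 1 p16 0 1 1 1 0 0 1 0 1 1 1 1 1 1 1
p1 (pos 1,3,5,7,9,11,13,15,17,19,21,23,25,27,29,31): XOR of data positions = 1⊕1⊕1⊕0⊕0⊕0⊕1⊕0⊕1⊕0⊕1⊕1⊕1⊕1⊕1 = 0
p2 (pos 2,3,6,7,10,11,14,15,18,19,22,23,26,27,30,31): XOR of data positions = 1⊕0⊕1⊕0⊕0⊕1⊕1⊕1⊕1⊕0⊕1⊕1⊕1⊕1⊕1 = 1
p4 (pos 4,5,6,7,12,13,14,15,20,21,22,23,28,29,30,31): XOR of data positions = 1⊕0⊕1⊕1⊕0⊕1⊕1⊕1⊕0⊕0⊕1⊕1⊕1⊕1⊕1 = 1
p8 (pos 8,9,10,11,12,13,14,15,24,25,26,27,28,29,30,31): XOR of data positions = 0⊕0⊕0⊕1⊕0⊕1⊕1⊕0⊕1⊕1⊕1⊕1⊕1⊕1⊕1 = 0
p16 (pos 16,17,18,19,20,21,22,23,24,25,26,27,28,29,30,31): XOR of data positions = 0⊕1⊕1⊕1⊕0⊕0⊕1⊕0⊕1⊕1⊕1⊕1⊕1⊕1⊕1 = 1
Codeword: 0111101000010111011100101111111

0111101000010111011100101111111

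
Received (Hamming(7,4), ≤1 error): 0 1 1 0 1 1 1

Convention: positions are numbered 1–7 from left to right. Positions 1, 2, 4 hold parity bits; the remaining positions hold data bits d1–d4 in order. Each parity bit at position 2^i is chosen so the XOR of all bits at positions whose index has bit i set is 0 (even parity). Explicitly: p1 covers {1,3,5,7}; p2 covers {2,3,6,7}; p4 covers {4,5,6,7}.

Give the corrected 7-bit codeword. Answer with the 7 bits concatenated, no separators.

s1 (pos 1,3,5,7): 0⊕1⊕1⊕1 = 1
s2 (pos 2,3,6,7): 1⊕1⊕1⊕1 = 0
s4 (pos 4,5,6,7): 0⊕1⊕1⊕1 = 1
Syndrome s4…s1 = 101 → error at position 5.
Flip position 5: 0110111 → 0110011

0110011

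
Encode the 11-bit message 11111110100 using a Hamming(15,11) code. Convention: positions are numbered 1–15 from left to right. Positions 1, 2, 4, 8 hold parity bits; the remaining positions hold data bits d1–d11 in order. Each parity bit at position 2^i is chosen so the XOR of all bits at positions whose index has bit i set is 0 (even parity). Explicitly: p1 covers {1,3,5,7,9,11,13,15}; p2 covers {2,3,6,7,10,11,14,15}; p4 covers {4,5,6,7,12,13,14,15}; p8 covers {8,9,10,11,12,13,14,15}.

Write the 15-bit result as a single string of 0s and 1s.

Place data at non-parity positions: p1 p2 1 p4 1 1 1 p8 1 1 1 0 1 0 0
p1 (pos 1,3,5,7,9,11,13,15): XOR of data positions = 1⊕1⊕1⊕1⊕1⊕1⊕0 = 0
p2 (pos 2,3,6,7,10,11,14,15): XOR of data positions = 1⊕1⊕1⊕1⊕1⊕0⊕0 = 1
p4 (pos 4,5,6,7,12,13,14,15): XOR of data positions = 1⊕1⊕1⊕0⊕1⊕0⊕0 = 0
p8 (pos 8,9,10,11,12,13,14,15): XOR of data positions = 1⊕1⊕1⊕0⊕1⊕0⊕0 = 0
Codeword: 011011101110100

011011101110100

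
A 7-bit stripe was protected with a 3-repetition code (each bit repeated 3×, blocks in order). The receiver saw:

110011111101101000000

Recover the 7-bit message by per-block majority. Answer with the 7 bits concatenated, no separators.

1111100

Block 1 (110): 2 ones → 1
Block 2 (011): 2 ones → 1
Block 3 (111): 3 ones → 1
Block 4 (101): 2 ones → 1
Block 5 (101): 2 ones → 1
Block 6 (000): 0 ones → 0
Block 7 (000): 0 ones → 0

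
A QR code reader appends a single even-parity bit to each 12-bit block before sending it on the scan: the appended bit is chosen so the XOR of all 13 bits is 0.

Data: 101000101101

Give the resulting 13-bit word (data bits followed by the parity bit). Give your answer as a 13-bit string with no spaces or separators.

XOR of the 12 data bits: 1⊕0⊕1⊕0⊕0⊕0⊕1⊕0⊕1⊕1⊕0⊕1 = 0
Parity bit = 0 (so all 13 bits XOR to 0).

1010001011010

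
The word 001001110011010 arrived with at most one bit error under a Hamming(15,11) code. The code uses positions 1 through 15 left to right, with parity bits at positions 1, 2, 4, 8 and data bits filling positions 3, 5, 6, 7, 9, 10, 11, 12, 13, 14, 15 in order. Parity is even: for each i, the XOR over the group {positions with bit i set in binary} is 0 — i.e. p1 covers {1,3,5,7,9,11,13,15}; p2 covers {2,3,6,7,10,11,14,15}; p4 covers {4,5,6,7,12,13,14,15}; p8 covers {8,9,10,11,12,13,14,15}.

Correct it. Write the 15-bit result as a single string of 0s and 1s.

s1 (pos 1,3,5,7,9,11,13,15): 0⊕1⊕0⊕1⊕0⊕1⊕0⊕0 = 1
s2 (pos 2,3,6,7,10,11,14,15): 0⊕1⊕1⊕1⊕0⊕1⊕1⊕0 = 1
s4 (pos 4,5,6,7,12,13,14,15): 0⊕0⊕1⊕1⊕1⊕0⊕1⊕0 = 0
s8 (pos 8,9,10,11,12,13,14,15): 1⊕0⊕0⊕1⊕1⊕0⊕1⊕0 = 0
Syndrome s8…s1 = 0011 → error at position 3.
Flip position 3: 001001110011010 → 000001110011010

000001110011010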